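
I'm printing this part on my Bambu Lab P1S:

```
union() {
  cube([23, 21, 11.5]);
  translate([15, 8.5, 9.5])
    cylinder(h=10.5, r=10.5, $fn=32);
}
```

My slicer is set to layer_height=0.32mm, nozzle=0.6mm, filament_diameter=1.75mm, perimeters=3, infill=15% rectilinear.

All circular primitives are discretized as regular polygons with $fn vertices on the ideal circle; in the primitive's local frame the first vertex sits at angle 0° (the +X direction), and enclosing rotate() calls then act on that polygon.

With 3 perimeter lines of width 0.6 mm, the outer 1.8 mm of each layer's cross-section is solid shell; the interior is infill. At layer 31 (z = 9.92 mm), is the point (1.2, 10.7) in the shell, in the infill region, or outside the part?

At z = 9.92 mm: the cube is present — its section is the full 23×21 rectangle; the cylinder at (15, 8.5): section is a regular 32-gon, circumradius r=10.5; Taking the union: the regions partially overlap (shared area 305.02 mm²), so overlapping operands fuse into one piece — 1 connected region. Overall, the cross-section is a single solid region. The nearest boundary edge runs (0.00, 0.00)→(0.00, 21.00); distance from the point to it = 1.20 mm. The point is inside the cross-section, 1.20 mm from the nearest boundary — within the 1.8 mm shell band (3 × 0.6).

shell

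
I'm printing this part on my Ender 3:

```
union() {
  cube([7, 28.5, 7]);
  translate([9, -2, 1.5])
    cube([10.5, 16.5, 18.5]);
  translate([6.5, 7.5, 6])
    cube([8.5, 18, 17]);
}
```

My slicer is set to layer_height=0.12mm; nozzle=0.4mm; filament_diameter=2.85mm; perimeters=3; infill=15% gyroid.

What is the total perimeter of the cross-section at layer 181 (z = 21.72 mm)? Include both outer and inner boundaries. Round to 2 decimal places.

At z = 21.72 mm: the cube is absent (z outside [0, 7]); the cube at (9, -2) is absent (z outside [1.5, 20]); the 8.5×18 cube at (6.5, 7.5) contributes its full rectangle (perimeter 53.00 mm); Merging all regions: only the 8.5×18 cube at (6.5, 7.5) is present, so the union is just that shape — boundary = 53.00 mm. Overall, the cross-section is a single solid region. Total boundary length (outer) = 53.00 mm.

53.00 mm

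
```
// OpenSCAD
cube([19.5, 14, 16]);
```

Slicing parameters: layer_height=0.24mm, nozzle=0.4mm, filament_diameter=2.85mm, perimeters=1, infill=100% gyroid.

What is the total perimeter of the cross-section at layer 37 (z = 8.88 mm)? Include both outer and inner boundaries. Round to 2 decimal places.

At z = 8.88 mm: the 19.5×14 cube contributes its full rectangle (perimeter 67.00 mm). Overall, the cross-section is a single solid region. Total boundary length (outer) = 67.00 mm.

67.00 mm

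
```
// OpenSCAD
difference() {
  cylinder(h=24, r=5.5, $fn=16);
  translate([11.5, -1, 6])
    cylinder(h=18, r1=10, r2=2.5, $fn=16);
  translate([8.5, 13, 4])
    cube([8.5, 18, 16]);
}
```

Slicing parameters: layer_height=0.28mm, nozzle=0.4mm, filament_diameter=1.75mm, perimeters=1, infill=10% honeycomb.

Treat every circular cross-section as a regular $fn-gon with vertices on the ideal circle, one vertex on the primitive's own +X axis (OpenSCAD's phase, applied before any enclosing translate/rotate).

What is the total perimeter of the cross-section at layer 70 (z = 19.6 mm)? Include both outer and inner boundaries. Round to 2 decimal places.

34.34 mm

At z = 19.6 mm: the cylinder: section is a regular 16-gon, circumradius r=5.5 (perimeter = 2·16·5.500·sin(180°/16) = 34.34 mm); the cone at (11.5, -1) contributes a regular 16-gon of circumradius 4.333 (interpolated between r1=10 and r2=2.5 at t=0.756) (perimeter = 2·16·4.333·sin(180°/16) = 27.05 mm); the cube at (8.5, 13) is present — its section is the full 8.5×18 rectangle (perimeter 53.00 mm); Taking the first minus the rest: starting from the r=5.5 cylinder, the cone at (11.5, -1) misses the remaining region (no effect); the 8.5×18 cube at (8.5, 13) misses the remaining region (no effect) — boundary = 34.34 mm. Overall, the cross-section is a single solid region. Total boundary length (outer) = 34.34 mm.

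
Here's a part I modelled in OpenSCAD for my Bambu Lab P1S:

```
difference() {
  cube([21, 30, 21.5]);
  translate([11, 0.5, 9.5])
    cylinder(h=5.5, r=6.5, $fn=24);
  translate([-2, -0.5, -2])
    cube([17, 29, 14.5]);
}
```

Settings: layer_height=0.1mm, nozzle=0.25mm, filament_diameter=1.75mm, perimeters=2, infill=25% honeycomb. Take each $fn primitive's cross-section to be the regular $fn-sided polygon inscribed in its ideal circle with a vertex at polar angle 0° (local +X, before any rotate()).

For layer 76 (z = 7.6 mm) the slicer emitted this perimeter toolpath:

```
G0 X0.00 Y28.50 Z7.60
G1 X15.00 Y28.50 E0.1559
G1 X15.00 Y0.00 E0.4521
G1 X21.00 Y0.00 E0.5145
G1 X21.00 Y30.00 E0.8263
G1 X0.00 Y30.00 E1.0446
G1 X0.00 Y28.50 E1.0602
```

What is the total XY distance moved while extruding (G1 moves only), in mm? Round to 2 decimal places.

Sum the Euclidean lengths of each G1 segment: total = 102.00 mm.

102.00 mm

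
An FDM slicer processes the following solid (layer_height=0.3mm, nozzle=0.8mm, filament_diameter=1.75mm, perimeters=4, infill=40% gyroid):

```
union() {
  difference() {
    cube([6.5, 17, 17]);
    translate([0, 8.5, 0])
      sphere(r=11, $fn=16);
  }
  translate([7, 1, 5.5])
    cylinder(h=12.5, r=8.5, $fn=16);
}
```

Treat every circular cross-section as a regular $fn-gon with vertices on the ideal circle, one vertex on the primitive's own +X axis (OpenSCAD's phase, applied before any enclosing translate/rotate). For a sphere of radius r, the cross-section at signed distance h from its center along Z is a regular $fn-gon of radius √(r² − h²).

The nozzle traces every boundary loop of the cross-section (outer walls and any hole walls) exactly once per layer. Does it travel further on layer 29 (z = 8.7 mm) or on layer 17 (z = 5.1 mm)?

layer 29 (z = 8.7 mm)

Layer 29 (z = 8.7): the 6.5×17 cube contributes its full rectangle (perimeter 47.00 mm); the sphere at (0, 8.5): section is a regular 16-gon, circumradius = √(r²−h²) = √(11²−8.7²) = 6.731 (perimeter = 2·16·6.731·sin(180°/16) = 42.02 mm); After the difference (first − rest): starting from the 6.5×17 cube, the r=11 sphere at (0, 8.5) partially overlaps it — only the 69.09 mm² overlap (of its 138.72 mm²) is removed, clipping the outline — boundary = 49.85 mm; the r=8.5 cylinder at (7, 1) gives a regular 16-gon of circumradius 8.5 (constant along its height) (perimeter = 2·16·8.500·sin(180°/16) = 53.06 mm); Merging all regions: the regions partially overlap (shared area 20.71 mm²), so the edge portions inside another operand are dropped and the merged outline is re-measured after clipping — boundary = 77.99 mm. So its perimeter = 77.99 mm. Layer 17 (z = 5.1): the 6.5×17 cube contributes its full rectangle (perimeter 47.00 mm); the r=11 sphere at (0, 8.5) contributes a regular 16-gon of circumradius √(11²−5.1²) = 9.746 (perimeter = 2·16·9.746·sin(180°/16) = 60.84 mm); Taking the first minus the rest: starting from the 6.5×17 cube, the r=11 sphere at (0, 8.5) partially overlaps it — only the 107.79 mm² overlap (of its 290.81 mm²) is removed, clipping the outline — boundary = 11.57 mm; the cylinder at (7, 1) does not reach this height (z outside [5.5, 18]); Taking the union: only that combined region is present, so the union is just that shape — boundary = 11.57 mm. So its perimeter = 11.57 mm. Layer 29 is larger (77.99 vs 11.57 mm).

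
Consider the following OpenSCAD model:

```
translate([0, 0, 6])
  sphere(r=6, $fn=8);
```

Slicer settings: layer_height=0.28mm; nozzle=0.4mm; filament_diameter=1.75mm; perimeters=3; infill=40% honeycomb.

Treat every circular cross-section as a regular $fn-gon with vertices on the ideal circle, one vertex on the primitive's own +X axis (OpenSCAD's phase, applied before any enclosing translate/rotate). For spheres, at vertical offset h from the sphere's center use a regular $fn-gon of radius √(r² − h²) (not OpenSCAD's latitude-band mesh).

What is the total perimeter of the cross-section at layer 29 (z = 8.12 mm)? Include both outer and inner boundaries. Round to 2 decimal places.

34.37 mm

At z = 8.12 mm: the r=6 sphere contributes a regular 8-gon of circumradius √(6²−2.12²) = 5.613 (perimeter = 2·8·5.613·sin(180°/8) = 34.37 mm). Overall, the cross-section is a single solid region. Total boundary length (outer) = 34.37 mm.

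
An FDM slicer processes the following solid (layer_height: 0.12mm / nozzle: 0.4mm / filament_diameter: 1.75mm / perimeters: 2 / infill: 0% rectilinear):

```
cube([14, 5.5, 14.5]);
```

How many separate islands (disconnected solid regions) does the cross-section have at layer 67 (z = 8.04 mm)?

At z = 8.04 mm: the 14×5.5 cube contributes its full rectangle. Overall, the cross-section is a single solid region. Island count = 1.

1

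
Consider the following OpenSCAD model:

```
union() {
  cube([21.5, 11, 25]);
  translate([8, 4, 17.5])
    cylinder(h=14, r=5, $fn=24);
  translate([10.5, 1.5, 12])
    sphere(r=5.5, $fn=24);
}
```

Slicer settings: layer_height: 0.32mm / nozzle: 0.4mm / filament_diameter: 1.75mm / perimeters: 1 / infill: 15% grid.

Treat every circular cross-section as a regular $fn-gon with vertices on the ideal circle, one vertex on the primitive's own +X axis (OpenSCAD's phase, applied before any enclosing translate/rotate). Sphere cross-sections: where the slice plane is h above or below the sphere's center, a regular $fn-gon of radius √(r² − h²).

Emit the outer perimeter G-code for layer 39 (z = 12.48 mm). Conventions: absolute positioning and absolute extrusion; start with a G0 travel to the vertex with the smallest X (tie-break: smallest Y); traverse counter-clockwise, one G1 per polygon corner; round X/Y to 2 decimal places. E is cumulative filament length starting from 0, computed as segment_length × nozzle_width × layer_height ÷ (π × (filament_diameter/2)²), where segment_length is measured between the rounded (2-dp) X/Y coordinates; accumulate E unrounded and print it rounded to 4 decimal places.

At z = 12.48 mm: the 21.5×11 cube contributes its full rectangle; the cylinder at (8, 4) does not reach this height (z outside [17.5, 31.5]); the r=5.5 sphere at (10.5, 1.5) slices to a regular 24-gon of circumradius 5.479 (√(r²−h²) with h=0.48 from center); Merging all regions: the regions partially overlap (shared area 62.76 mm²), so overlapping operands fuse into one piece — 1 connected region. The outline is a single polygon with 15 vertices. Extrusion per mm of travel: 0.4 × 0.32 / (π × 0.875²) = 0.053216. Accumulating E over each segment gives final E = 3.6506.

G0 X0.00 Y0.00 Z12.48
G1 X5.24 Y0.00 E0.2789
G1 X5.76 Y-1.24 E0.3504
G1 X6.63 Y-2.37 E0.4263
G1 X7.76 Y-3.24 E0.5022
G1 X9.08 Y-3.79 E0.5783
G1 X10.50 Y-3.98 E0.6545
G1 X11.92 Y-3.79 E0.7308
G1 X13.24 Y-3.24 E0.8069
G1 X14.37 Y-2.37 E0.8828
G1 X15.24 Y-1.24 E0.9587
G1 X15.76 Y0.00 E1.0302
G1 X21.50 Y0.00 E1.3357
G1 X21.50 Y11.00 E1.9211
G1 X0.00 Y11.00 E3.0652
G1 X0.00 Y0.00 E3.6506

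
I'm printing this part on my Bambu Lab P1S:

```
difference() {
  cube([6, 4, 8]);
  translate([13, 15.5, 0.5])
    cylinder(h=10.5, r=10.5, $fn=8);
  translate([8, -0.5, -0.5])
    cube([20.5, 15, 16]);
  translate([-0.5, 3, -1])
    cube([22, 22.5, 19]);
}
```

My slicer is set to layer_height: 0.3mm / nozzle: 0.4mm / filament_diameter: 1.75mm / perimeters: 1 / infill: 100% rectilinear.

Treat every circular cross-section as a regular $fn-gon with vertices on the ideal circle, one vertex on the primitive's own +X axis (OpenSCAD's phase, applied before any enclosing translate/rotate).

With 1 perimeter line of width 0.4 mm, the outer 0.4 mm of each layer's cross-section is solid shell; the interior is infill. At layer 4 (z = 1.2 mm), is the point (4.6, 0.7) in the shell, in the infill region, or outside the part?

At z = 1.2 mm: the cube (footprint 6×4) is included at this height; the r=10.5 cylinder at (13, 15.5) contributes a regular 8-gon of circumradius 10.5; the cube at (8, -0.5) (footprint 20.5×15) is included at this height; the cube at (-0.5, 3) is present — its section is the full 22×22.5 rectangle; Taking the first minus the rest: starting from the 6×4 cube, the r=10.5 cylinder at (13, 15.5) misses the remaining region (no effect); the 20.5×15 cube at (8, -0.5) misses the remaining region (no effect); the 22×22.5 cube at (-0.5, 3) partially overlaps it — only the 6.00 mm² overlap (of its 495.00 mm²) is removed, clipping the outline — 1 connected region. Overall, the cross-section is a single solid region. The nearest boundary edge runs (6.00, 0.00)→(0.00, 0.00); distance from the point to it = 0.70 mm. The point is inside the cross-section and 0.70 mm from the nearest boundary — more than the 0.4 mm shell width (1 × 0.4), so it's in the infill interior.

infill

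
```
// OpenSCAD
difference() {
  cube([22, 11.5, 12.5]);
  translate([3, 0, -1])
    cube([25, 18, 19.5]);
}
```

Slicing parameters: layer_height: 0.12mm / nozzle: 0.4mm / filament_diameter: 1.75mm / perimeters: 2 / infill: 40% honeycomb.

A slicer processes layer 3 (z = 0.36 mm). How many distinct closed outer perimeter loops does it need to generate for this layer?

At z = 0.36 mm: the cube is present — its section is the full 22×11.5 rectangle; the cube at (3, 0) (footprint 25×18) is included at this height; Subtracting the remaining from the first: starting from the 22×11.5 cube, the 25×18 cube at (3, 0) partially overlaps it — only the 218.50 mm² overlap (of its 450.00 mm²) is removed, clipping the outline — 1 connected region. The result has 1 disconnected region.

1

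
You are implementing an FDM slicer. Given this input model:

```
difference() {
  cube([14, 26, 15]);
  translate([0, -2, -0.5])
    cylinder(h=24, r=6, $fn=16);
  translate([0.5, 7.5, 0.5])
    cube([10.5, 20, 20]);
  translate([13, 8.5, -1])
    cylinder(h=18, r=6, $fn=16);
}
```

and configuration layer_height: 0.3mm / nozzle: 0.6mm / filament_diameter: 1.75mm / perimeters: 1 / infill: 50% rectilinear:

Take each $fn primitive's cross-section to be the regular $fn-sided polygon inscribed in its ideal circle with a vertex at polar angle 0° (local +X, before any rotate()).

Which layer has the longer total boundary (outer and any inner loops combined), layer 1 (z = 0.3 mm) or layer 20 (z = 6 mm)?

Layer 1 (z = 0.3): the cube (footprint 14×26) is included at this height (perimeter 80.00 mm); the r=6 cylinder at (0, -2) contributes a regular 16-gon of circumradius 6 (perimeter = 2·16·6.000·sin(180°/16) = 37.46 mm); the cube at (0.5, 7.5) does not reach this height (z outside [0.5, 20.5]); the r=6 cylinder at (13, 8.5) contributes a regular 16-gon of circumradius 6 (perimeter = 2·16·6.000·sin(180°/16) = 37.46 mm); Taking the first minus the rest: starting from the 14×26 cube, the r=6 cylinder at (0, -2) partially overlaps it — only the 15.95 mm² overlap (of its 110.21 mm²) is removed, clipping the outline; the r=6 cylinder at (13, 8.5) partially overlaps it — only the 66.91 mm² overlap (of its 110.21 mm²) is removed, clipping the outline — boundary = 86.89 mm. So its perimeter = 86.89 mm. Layer 20 (z = 6): the 14×26 cube contributes its full rectangle (perimeter 80.00 mm); the cylinder at (0, -2): section is a regular 16-gon, circumradius r=6 (perimeter = 2·16·6.000·sin(180°/16) = 37.46 mm); the 10.5×20 cube at (0.5, 7.5) contributes its full rectangle (perimeter 61.00 mm); the r=6 cylinder at (13, 8.5) gives a regular 16-gon of circumradius 6 (constant along its height) (perimeter = 2·16·6.000·sin(180°/16) = 37.46 mm); Taking the first minus the rest: starting from the 14×26 cube, the r=6 cylinder at (0, -2) partially overlaps it — only the 15.95 mm² overlap (of its 110.21 mm²) is removed, clipping the outline; the 10.5×20 cube at (0.5, 7.5) partially overlaps it — only the 194.25 mm² overlap (of its 210.00 mm²) is removed, clipping the outline; the r=6 cylinder at (13, 8.5) partially overlaps it — only the 47.06 mm² overlap (of its 110.21 mm²) is removed, clipping the outline — boundary = 105.14 mm. So its perimeter = 105.14 mm. Layer 20 is larger (105.14 vs 86.89 mm).

layer 20 (z = 6 mm)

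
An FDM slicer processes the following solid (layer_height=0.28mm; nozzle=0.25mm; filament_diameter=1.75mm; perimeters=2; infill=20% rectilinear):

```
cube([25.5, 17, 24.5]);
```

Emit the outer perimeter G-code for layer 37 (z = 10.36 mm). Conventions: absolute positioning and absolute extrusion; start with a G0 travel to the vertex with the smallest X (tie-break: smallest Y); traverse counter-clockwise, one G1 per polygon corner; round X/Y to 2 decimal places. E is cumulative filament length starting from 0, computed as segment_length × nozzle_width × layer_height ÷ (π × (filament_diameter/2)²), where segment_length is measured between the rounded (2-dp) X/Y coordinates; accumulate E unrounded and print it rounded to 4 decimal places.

At z = 10.36 mm: the cube (footprint 25.5×17) is included at this height. The outline is a single polygon with 4 vertices. Extrusion per mm of travel: 0.25 × 0.28 / (π × 0.875²) = 0.029103. Accumulating E over each segment gives final E = 2.4737.

G0 X0.00 Y0.00 Z10.36
G1 X25.50 Y0.00 E0.7421
G1 X25.50 Y17.00 E1.2369
G1 X0.00 Y17.00 E1.9790
G1 X0.00 Y0.00 E2.4737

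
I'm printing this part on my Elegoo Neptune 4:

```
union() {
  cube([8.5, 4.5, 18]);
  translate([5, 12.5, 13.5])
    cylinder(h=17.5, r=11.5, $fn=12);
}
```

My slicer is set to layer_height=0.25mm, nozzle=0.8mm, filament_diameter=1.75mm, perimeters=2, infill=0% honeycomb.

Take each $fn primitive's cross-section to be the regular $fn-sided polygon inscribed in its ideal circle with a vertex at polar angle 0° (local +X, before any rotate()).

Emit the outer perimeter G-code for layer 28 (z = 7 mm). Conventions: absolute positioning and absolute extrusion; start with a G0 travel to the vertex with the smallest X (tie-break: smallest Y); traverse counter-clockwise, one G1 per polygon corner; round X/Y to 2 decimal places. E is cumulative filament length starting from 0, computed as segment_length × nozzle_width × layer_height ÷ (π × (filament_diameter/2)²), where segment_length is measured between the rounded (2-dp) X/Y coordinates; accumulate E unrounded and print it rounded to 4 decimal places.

G0 X0.00 Y0.00 Z7.00
G1 X8.50 Y0.00 E0.7068
G1 X8.50 Y4.50 E1.0810
G1 X0.00 Y4.50 E1.7877
G1 X0.00 Y0.00 E2.1619

At z = 7 mm: the cube is present — its section is the full 8.5×4.5 rectangle; the cylinder at (5, 12.5) is absent (z outside [13.5, 31]); Merging all regions: only the 8.5×4.5 cube is present, so the union is just that shape — 1 connected region. The outline is a single polygon with 4 vertices. Extrusion per mm of travel: 0.8 × 0.25 / (π × 0.875²) = 0.083150. Accumulating E over each segment gives final E = 2.1619.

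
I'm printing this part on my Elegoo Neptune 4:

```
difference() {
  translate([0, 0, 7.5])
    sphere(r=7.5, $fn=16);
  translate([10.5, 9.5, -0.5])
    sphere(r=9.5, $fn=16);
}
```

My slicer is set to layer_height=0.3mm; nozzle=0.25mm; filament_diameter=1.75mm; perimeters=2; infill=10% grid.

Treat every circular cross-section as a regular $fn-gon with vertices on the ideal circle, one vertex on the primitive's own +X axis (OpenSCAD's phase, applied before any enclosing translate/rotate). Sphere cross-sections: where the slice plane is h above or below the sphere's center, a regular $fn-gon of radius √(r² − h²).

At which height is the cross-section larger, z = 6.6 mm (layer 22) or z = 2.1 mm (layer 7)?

Layer 22 (z = 6.6): the sphere: section is a regular 16-gon, circumradius = √(r²−h²) = √(7.5²−0.9²) = 7.446 (area = (16/2)·7.446²·sin(360°/16) = 169.73 mm²); the sphere at (10.5, 9.5): section is a regular 16-gon, circumradius = √(r²−h²) = √(9.5²−7.1²) = 6.312 (area = (16/2)·6.312²·sin(360°/16) = 121.97 mm²); Taking the first minus the rest: starting from the r=7.5 sphere (169.73 mm²), the r=9.5 sphere at (10.5, 9.5) misses the remaining region (no effect) — area = 169.73 mm². So its area = 169.73 mm². Layer 7 (z = 2.1): the sphere: section is a regular 16-gon, circumradius = √(r²−h²) = √(7.5²−5.4²) = 5.205 (area = (16/2)·5.205²·sin(360°/16) = 82.94 mm²); the r=9.5 sphere at (10.5, 9.5) slices to a regular 16-gon of circumradius 9.137 (√(r²−h²) with h=2.6 from center) (area = (16/2)·9.137²·sin(360°/16) = 255.60 mm²); After the difference (first − rest): starting from the r=7.5 sphere (82.94 mm²), the r=9.5 sphere at (10.5, 9.5) partially overlaps it — only the 0.05 mm² overlap (of its 255.60 mm²) is removed, clipping the outline — area = 82.88 mm². So its area = 82.88 mm². Layer 22 is larger (169.73 vs 82.88 mm²).

layer 22 (z = 6.6 mm)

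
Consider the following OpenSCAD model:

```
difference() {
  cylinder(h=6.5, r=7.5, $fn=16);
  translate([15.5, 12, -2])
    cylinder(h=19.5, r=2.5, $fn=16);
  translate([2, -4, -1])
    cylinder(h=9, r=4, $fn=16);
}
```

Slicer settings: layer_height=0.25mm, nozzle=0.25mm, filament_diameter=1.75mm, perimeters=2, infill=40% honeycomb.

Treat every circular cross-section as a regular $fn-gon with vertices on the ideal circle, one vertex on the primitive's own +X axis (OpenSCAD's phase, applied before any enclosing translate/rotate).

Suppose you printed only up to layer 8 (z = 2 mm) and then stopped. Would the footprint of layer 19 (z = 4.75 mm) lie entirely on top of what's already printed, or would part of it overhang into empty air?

entirely on top

Compare the two slices. At z = 2: the r=7.5 cylinder gives a regular 16-gon of circumradius 7.5 (constant along its height) (area = (16/2)·7.500²·sin(360°/16) = 172.21 mm²); the cylinder at (15.5, 12): section is a regular 16-gon, circumradius r=2.5 (area = (16/2)·2.500²·sin(360°/16) = 19.13 mm²); the r=4 cylinder at (2, -4) gives a regular 16-gon of circumradius 4 (constant along its height) (area = (16/2)·4.000²·sin(360°/16) = 48.98 mm²); Taking the first minus the rest: starting from the r=7.5 cylinder (172.21 mm²), the r=2.5 cylinder at (15.5, 12) misses the remaining region (no effect); the r=4 cylinder at (2, -4) partially overlaps it — only the 44.09 mm² overlap (of its 48.98 mm²) is removed, clipping the outline — area = 128.12 mm². At z = 4.75: the r=7.5 cylinder gives a regular 16-gon of circumradius 7.5 (constant along its height) (area = (16/2)·7.500²·sin(360°/16) = 172.21 mm²); the r=2.5 cylinder at (15.5, 12) contributes a regular 16-gon of circumradius 2.5 (area = (16/2)·2.500²·sin(360°/16) = 19.13 mm²); the cylinder at (2, -4): section is a regular 16-gon, circumradius r=4 (area = (16/2)·4.000²·sin(360°/16) = 48.98 mm²); Subtracting the remaining from the first: starting from the r=7.5 cylinder (172.21 mm²), the r=2.5 cylinder at (15.5, 12) misses the remaining region (no effect); the r=4 cylinder at (2, -4) partially overlaps it — only the 44.09 mm² overlap (of its 48.98 mm²) is removed, clipping the outline — area = 128.12 mm². Checking containment: the cross-section at z = 4.75 is a subset of the cross-section at z = 2.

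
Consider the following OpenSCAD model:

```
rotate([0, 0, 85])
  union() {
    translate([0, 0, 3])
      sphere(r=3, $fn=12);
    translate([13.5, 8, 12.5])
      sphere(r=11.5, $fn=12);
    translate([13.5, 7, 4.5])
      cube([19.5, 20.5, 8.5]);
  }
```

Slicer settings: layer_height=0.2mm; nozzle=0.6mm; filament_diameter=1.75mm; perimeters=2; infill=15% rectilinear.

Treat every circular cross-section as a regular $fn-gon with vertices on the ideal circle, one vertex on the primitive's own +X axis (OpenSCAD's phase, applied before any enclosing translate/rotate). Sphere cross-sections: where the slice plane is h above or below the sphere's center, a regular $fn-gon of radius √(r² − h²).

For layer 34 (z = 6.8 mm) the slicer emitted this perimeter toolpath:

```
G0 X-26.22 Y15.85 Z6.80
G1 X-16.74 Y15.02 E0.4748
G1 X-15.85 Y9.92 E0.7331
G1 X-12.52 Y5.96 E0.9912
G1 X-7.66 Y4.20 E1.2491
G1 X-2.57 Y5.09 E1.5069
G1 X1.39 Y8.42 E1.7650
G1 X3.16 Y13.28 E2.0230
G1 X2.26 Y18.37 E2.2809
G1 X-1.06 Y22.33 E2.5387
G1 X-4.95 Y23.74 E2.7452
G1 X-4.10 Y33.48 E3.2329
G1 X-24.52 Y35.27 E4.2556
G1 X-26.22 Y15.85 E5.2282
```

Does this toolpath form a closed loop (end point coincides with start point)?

yes

Start point (G0): (-26.22, 15.85). End point (last G1): the path returns to the start — closed.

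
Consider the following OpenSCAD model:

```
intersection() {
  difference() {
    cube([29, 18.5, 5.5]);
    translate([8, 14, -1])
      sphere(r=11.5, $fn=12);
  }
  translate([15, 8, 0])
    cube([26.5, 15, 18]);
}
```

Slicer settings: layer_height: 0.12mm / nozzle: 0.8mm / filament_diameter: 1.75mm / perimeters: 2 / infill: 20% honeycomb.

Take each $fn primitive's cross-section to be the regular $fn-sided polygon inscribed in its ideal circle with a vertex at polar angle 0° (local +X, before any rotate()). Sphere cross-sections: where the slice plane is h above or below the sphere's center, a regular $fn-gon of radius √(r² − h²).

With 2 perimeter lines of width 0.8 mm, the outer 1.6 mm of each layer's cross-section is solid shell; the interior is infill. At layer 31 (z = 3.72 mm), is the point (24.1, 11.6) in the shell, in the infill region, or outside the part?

At z = 3.72 mm: the cube (footprint 29×18.5) is included at this height; the r=11.5 sphere at (8, 14) slices to a regular 12-gon of circumradius 10.487 (√(r²−h²) with h=4.72 from center); After the difference (first − rest): starting from the 29×18.5 cube, the r=11.5 sphere at (8, 14) partially overlaps it — only the 235.49 mm² overlap (of its 329.91 mm²) is removed, clipping the outline — 1 connected region; the cube at (15, 8) is present — its section is the full 26.5×15 rectangle; After intersecting: the 26.5×15 cube at (15, 8) partially overlaps that combined region; clipping to the common part keeps 118.13 mm² — 1 connected region. Overall, the cross-section is a single solid region. The nearest boundary edge runs (29.00, 8.00)→(16.33, 8.00); distance from the point to it = 3.60 mm. The point is inside the cross-section and 3.60 mm from the nearest boundary — more than the 1.6 mm shell width (2 × 0.8), so it's in the infill interior.

infill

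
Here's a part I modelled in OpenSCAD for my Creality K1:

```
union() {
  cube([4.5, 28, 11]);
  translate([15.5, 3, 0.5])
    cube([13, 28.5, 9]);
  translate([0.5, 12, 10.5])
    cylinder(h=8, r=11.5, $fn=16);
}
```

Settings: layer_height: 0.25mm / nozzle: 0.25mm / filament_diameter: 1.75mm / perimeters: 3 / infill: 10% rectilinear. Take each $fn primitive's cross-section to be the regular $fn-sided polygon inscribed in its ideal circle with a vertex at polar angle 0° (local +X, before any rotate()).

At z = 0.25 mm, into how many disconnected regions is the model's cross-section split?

1

At z = 0.25 mm: the 4.5×28 cube contributes its full rectangle; the cube at (15.5, 3) does not reach this height (z outside [0.5, 9.5]); the cylinder at (0.5, 12) does not reach this height (z outside [10.5, 18.5]); Combining (union): only the 4.5×28 cube is present, so the union is just that shape — 1 connected region. The result has 1 disconnected region.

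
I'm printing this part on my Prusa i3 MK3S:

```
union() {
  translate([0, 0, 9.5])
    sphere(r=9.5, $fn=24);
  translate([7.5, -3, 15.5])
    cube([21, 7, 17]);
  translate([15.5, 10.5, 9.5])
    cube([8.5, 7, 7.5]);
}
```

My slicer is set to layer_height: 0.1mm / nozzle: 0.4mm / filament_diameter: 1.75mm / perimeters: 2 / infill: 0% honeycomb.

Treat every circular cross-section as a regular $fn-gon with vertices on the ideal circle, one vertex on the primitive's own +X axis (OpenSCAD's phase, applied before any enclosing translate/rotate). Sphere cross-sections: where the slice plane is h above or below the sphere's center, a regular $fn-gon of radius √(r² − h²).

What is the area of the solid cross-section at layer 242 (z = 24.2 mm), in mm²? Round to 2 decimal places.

147.00 mm²

At z = 24.2 mm: the sphere does not reach this height (|z−center|=14.700 > r=9.5); the cube at (7.5, -3) (footprint 21×7) is included at this height (area 147.00 mm²); the cube at (15.5, 10.5) does not reach this height (z outside [9.5, 17]); Merging all regions: only the 21×7 cube at (7.5, -3) is present, so the union is just that shape — area = 147.00 mm². Overall, the cross-section is a single solid region. Net area = 147.00 mm².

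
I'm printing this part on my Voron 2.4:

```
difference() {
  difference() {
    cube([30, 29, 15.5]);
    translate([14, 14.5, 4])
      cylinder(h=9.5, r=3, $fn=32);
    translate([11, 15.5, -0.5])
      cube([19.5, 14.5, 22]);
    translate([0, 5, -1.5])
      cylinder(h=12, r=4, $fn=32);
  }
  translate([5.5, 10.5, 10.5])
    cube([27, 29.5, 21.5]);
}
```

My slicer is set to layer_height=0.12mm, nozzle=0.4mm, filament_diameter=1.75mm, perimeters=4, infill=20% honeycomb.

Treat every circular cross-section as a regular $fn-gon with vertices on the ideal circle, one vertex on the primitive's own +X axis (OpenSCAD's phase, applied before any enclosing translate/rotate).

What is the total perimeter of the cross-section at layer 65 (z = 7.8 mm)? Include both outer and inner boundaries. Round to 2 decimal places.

128.37 mm

At z = 7.8 mm: the cube is present — its section is the full 30×29 rectangle (perimeter 118.00 mm); the cylinder at (14, 14.5): section is a regular 32-gon, circumradius r=3 (perimeter = 2·32·3.000·sin(180°/32) = 18.82 mm); the cube at (11, 15.5) is present — its section is the full 19.5×14.5 rectangle (perimeter 68.00 mm); the cylinder at (0, 5): section is a regular 32-gon, circumradius r=4 (perimeter = 2·32·4.000·sin(180°/32) = 25.09 mm); Taking the first minus the rest: starting from the 30×29 cube, the r=3 cylinder at (14, 14.5) lies wholly inside it (removes its full 28.09 mm² and its 18.82 mm outline becomes a hole wall); the 19.5×14.5 cube at (11, 15.5) partially overlaps it — only the 248.32 mm² overlap (of its 282.75 mm²) is removed, clipping the outline; the r=4 cylinder at (0, 5) partially overlaps it — only the 24.97 mm² overlap (of its 49.94 mm²) is removed, clipping the outline — boundary = 128.37 mm; the cube at (5.5, 10.5) does not reach this height (z outside [10.5, 32]); Taking the first minus the rest: none of the subtracted shapes is present at this height, so the result so far is unchanged — boundary = 128.37 mm. Overall, the cross-section is a single solid region. Total boundary length (outer) = 128.37 mm.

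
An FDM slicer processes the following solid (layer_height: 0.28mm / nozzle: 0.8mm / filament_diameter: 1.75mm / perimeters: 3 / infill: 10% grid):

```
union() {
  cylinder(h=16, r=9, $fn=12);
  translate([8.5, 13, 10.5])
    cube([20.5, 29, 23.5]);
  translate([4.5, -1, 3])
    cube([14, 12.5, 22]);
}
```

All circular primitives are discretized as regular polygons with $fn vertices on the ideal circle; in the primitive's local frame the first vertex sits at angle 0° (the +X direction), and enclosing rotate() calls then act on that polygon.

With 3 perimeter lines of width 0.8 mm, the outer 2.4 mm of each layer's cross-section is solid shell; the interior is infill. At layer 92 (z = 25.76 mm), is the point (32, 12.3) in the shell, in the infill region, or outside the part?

outside

At z = 25.76 mm: the cylinder is absent (z outside [0, 16]); the cube at (8.5, 13) (footprint 20.5×29) is included at this height; the cube at (4.5, -1) is not intersected at this z (z outside [3, 25]); Combining (union): only the 20.5×29 cube at (8.5, 13) is present, so the union is just that shape — 1 connected region. Overall, the cross-section is a single solid region. The nearest boundary edge runs (8.50, 13.00)→(29.00, 13.00); distance from the point to it = 3.08 mm. The point is not inside any of the regions above, so it lies outside the cross-section (3.08 mm from the nearest boundary).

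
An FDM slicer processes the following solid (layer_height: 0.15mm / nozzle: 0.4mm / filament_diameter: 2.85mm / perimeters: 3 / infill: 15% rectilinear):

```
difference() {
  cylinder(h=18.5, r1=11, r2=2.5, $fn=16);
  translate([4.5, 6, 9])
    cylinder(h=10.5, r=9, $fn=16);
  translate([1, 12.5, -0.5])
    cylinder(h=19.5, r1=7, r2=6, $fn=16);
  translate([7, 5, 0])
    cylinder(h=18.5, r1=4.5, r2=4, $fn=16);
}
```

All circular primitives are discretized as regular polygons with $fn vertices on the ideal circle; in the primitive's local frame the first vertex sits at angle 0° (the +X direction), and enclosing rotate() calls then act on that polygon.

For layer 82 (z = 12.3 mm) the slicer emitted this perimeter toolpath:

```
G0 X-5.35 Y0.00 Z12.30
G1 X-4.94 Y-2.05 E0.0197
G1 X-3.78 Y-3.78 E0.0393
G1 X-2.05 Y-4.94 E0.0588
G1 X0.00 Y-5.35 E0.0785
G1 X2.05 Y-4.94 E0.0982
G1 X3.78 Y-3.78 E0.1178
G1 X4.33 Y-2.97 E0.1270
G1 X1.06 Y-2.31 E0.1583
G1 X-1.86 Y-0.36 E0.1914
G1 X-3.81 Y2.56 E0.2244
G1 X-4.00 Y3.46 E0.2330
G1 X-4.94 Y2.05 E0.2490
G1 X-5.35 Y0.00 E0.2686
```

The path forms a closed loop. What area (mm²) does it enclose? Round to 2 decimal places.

Apply the shoelace formula to the sequence of (X, Y) vertices; enclosed area = 35.03 mm².

35.03 mm²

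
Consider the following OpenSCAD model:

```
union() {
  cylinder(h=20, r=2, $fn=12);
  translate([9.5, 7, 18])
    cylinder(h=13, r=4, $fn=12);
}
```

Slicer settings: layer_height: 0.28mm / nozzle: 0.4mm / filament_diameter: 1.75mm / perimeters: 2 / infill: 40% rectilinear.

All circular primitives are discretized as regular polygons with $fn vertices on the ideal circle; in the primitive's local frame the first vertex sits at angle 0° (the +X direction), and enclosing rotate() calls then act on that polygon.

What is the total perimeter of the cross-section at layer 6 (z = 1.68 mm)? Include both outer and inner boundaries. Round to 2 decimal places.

At z = 1.68 mm: the r=2 cylinder gives a regular 12-gon of circumradius 2 (constant along its height) (perimeter = 2·12·2.000·sin(180°/12) = 12.42 mm); the cylinder at (9.5, 7) is absent (z outside [18, 31]); Taking the union: only the r=2 cylinder is present, so the union is just that shape — boundary = 12.42 mm. Overall, the cross-section is a single solid region. Total boundary length (outer) = 12.42 mm.

12.42 mm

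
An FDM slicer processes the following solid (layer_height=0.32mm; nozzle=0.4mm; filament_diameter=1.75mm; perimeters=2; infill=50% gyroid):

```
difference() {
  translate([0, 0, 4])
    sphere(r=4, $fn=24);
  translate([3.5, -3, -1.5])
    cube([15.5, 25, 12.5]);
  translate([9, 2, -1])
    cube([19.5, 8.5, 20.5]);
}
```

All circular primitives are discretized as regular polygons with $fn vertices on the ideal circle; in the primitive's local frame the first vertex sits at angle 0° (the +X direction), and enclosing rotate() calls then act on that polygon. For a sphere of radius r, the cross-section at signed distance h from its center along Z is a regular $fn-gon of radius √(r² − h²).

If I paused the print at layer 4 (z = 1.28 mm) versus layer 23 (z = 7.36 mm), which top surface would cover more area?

layer 4 (z = 1.28 mm)

Layer 4 (z = 1.28): the sphere: section is a regular 24-gon, circumradius = √(r²−h²) = √(4²−2.72²) = 2.933 (area = (24/2)·2.933²·sin(360°/24) = 26.72 mm²); the cube at (3.5, -3) (footprint 15.5×25) is included at this height (area 387.50 mm²); the 19.5×8.5 cube at (9, 2) contributes its full rectangle (area 165.75 mm²); Taking the first minus the rest: starting from the r=4 sphere (26.72 mm²), the 15.5×25 cube at (3.5, -3) misses the remaining region (no effect); the 19.5×8.5 cube at (9, 2) misses the remaining region (no effect) — area = 26.72 mm². So its area = 26.72 mm². Layer 23 (z = 7.36): the r=4 sphere slices to a regular 24-gon of circumradius 2.170 (√(r²−h²) with h=3.36 from center) (area = (24/2)·2.170²·sin(360°/24) = 14.63 mm²); the cube at (3.5, -3) is present — its section is the full 15.5×25 rectangle (area 387.50 mm²); the 19.5×8.5 cube at (9, 2) contributes its full rectangle (area 165.75 mm²); Taking the first minus the rest: starting from the r=4 sphere (14.63 mm²), the 15.5×25 cube at (3.5, -3) misses the remaining region (no effect); the 19.5×8.5 cube at (9, 2) misses the remaining region (no effect) — area = 14.63 mm². So its area = 14.63 mm². Layer 4 is larger (26.72 vs 14.63 mm²).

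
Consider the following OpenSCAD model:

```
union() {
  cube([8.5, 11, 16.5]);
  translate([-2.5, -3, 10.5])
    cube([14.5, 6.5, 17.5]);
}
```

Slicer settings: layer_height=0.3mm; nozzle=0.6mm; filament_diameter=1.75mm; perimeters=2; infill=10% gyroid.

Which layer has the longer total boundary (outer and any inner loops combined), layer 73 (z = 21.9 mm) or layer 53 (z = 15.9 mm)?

layer 53 (z = 15.9 mm)

Layer 73 (z = 21.9): the cube does not reach this height (z outside [0, 16.5]); the cube at (-2.5, -3) (footprint 14.5×6.5) is included at this height (perimeter 42.00 mm); Merging all regions: only the 14.5×6.5 cube at (-2.5, -3) is present, so the union is just that shape — boundary = 42.00 mm. So its perimeter = 42.00 mm. Layer 53 (z = 15.9): the 8.5×11 cube contributes its full rectangle (perimeter 39.00 mm); the 14.5×6.5 cube at (-2.5, -3) contributes its full rectangle (perimeter 42.00 mm); Combining (union): the regions partially overlap (shared area 29.75 mm²), so the edge portions inside another operand are dropped and the merged outline is re-measured after clipping — boundary = 57.00 mm. So its perimeter = 57.00 mm. Layer 53 is larger (57.00 vs 42.00 mm).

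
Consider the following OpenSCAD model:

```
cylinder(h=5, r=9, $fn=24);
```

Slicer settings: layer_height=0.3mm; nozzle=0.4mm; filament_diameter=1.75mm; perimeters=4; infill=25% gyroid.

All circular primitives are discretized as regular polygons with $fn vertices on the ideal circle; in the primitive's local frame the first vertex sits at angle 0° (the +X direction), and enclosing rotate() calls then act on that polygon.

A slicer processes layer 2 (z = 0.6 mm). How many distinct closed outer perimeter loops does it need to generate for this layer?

At z = 0.6 mm: the r=9 cylinder contributes a regular 24-gon of circumradius 9. The result has 1 disconnected region.

1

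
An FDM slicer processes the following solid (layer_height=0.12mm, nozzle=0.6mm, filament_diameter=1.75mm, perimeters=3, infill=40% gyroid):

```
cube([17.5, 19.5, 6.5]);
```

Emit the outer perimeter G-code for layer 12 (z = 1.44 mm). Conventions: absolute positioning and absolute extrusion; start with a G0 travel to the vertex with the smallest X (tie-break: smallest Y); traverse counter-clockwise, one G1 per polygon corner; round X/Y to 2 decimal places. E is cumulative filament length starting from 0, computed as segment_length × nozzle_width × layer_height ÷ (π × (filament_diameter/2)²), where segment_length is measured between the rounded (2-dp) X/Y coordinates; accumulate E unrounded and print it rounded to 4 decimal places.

G0 X0.00 Y0.00 Z1.44
G1 X17.50 Y0.00 E0.5238
G1 X17.50 Y19.50 E1.1076
G1 X0.00 Y19.50 E1.6314
G1 X0.00 Y0.00 E2.2151

At z = 1.44 mm: the cube (footprint 17.5×19.5) is included at this height. The outline is a single polygon with 4 vertices. Extrusion per mm of travel: 0.6 × 0.12 / (π × 0.875²) = 0.029934. Accumulating E over each segment gives final E = 2.2151.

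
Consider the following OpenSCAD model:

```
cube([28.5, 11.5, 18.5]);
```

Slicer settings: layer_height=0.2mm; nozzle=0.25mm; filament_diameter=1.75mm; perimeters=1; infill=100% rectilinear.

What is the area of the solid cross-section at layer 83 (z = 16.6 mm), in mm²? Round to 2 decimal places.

At z = 16.6 mm: the 28.5×11.5 cube contributes its full rectangle (area 327.75 mm²). Overall, the cross-section is a single solid region. Net area = 327.75 mm².

327.75 mm²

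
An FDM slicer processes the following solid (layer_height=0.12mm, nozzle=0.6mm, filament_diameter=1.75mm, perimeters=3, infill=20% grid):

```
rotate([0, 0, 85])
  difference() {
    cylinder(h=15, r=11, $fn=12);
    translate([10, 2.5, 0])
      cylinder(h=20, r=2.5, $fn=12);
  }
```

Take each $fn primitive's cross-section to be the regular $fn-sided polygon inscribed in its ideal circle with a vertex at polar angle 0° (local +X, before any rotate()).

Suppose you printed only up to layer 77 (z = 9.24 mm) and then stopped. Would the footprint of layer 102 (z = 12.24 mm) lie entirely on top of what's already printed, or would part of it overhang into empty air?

entirely on top

Compare the two slices. At z = 9.24: the cylinder: section is a regular 12-gon, circumradius r=11 (area = (12/2)·11.000²·sin(360°/12) = 363.00 mm²); the r=2.5 cylinder at (10, 2.5) contributes a regular 12-gon of circumradius 2.5 (area = (12/2)·2.500²·sin(360°/12) = 18.75 mm²); After the difference (first − rest): starting from the r=11 cylinder (363.00 mm²), the r=2.5 cylinder at (10, 2.5) partially overlaps it — only the 10.92 mm² overlap (of its 18.75 mm²) is removed, clipping the outline — area = 352.08 mm²; (whole slice rotated 85° about Z — lengths, areas and connectivity unchanged). At z = 12.24: the r=11 cylinder contributes a regular 12-gon of circumradius 11 (area = (12/2)·11.000²·sin(360°/12) = 363.00 mm²); the r=2.5 cylinder at (10, 2.5) contributes a regular 12-gon of circumradius 2.5 (area = (12/2)·2.500²·sin(360°/12) = 18.75 mm²); Taking the first minus the rest: starting from the r=11 cylinder (363.00 mm²), the r=2.5 cylinder at (10, 2.5) partially overlaps it — only the 10.92 mm² overlap (of its 18.75 mm²) is removed, clipping the outline — area = 352.08 mm²; (whole slice rotated 85° about Z — lengths, areas and connectivity unchanged). Checking containment: the cross-section at z = 12.24 is a subset of the cross-section at z = 9.24.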